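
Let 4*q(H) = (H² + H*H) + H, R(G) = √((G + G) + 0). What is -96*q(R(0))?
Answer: 0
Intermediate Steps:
R(G) = √2*√G (R(G) = √(2*G + 0) = √(2*G) = √2*√G)
q(H) = H²/2 + H/4 (q(H) = ((H² + H*H) + H)/4 = ((H² + H²) + H)/4 = (2*H² + H)/4 = (H + 2*H²)/4 = H²/2 + H/4)
-96*q(R(0)) = -24*√2*√0*(1 + 2*(√2*√0)) = -24*√2*0*(1 + 2*(√2*0)) = -24*0*(1 + 2*0) = -24*0*(1 + 0) = -24*0 = -96*0 = 0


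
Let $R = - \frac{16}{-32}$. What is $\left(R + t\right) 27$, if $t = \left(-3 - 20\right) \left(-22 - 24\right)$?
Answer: $\frac{57159}{2} \approx 28580.0$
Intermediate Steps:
$R = \frac{1}{2}$ ($R = \left(-16\right) \left(- \frac{1}{32}\right) = \frac{1}{2} \approx 0.5$)
$t = 1058$ ($t = \left(-23\right) \left(-46\right) = 1058$)
$\left(R + t\right) 27 = \left(\frac{1}{2} + 1058\right) 27 = \frac{2117}{2} \cdot 27 = \frac{57159}{2}$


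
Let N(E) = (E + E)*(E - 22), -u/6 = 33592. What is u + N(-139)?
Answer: -156794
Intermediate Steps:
u = -201552 (u = -6*33592 = -201552)
N(E) = 2*E*(-22 + E) (N(E) = (2*E)*(-22 + E) = 2*E*(-22 + E))
u + N(-139) = -201552 + 2*(-139)*(-22 - 139) = -201552 + 2*(-139)*(-161) = -201552 + 44758 = -156794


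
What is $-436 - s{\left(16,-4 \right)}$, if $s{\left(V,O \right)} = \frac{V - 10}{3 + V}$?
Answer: $- \frac{8290}{19} \approx -436.32$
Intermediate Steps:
$s{\left(V,O \right)} = \frac{-10 + V}{3 + V}$
$-436 - s{\left(16,-4 \right)} = -436 - \frac{-10 + 16}{3 + 16} = -436 - \frac{1}{19} \cdot 6 = -436 - \frac{6}{19} = - \frac{8290}{19}$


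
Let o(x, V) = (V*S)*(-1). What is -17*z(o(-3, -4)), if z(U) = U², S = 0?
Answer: 0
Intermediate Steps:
o(x, V) = 0 (o(x, V) = (V*0)*(-1) = 0*(-1) = 0)
-17*z(o(-3, -4)) = -17*0² = -17*0 = 0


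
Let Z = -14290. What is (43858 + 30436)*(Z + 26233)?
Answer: 887293242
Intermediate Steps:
(43858 + 30436)*(Z + 26233) = (43858 + 30436)*(-14290 + 26233) = 74294*11943 = 887293242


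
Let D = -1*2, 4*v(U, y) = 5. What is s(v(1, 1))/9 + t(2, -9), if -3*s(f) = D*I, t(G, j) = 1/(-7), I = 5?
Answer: 43/189 ≈ 0.22751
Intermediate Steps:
v(U, y) = 5/4 (v(U, y) = (1/4)*5 = 5/4)
D = -2
t(G, j) = -1/7
s(f) = 10/3 (s(f) = -(-2)*5/3 = -1/3*(-10) = 10/3)
s(v(1, 1))/9 + t(2, -9) = (10/3)/9 - 1/7 = (1/9)*(10/3) - 1/7 = 10/27 - 1/7 = 43/189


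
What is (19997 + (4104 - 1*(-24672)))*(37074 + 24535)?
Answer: 3004855757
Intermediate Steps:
(19997 + (4104 - 1*(-24672)))*(37074 + 24535) = (19997 + (4104 + 24672))*61609 = (19997 + 28776)*61609 = 48773*61609 = 3004855757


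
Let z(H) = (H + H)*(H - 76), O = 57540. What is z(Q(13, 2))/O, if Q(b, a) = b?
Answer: -39/1370 ≈ -0.028467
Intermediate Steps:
z(H) = 2*H*(-76 + H) (z(H) = (2*H)*(-76 + H) = 2*H*(-76 + H))
z(Q(13, 2))/O = (2*13*(-76 + 13))/57540 = (2*13*(-63))*(1/57540) = -1638*1/57540 = -39/1370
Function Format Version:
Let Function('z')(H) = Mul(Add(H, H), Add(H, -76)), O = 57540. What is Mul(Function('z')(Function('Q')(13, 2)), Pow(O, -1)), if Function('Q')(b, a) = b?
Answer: Rational(-39, 1370) ≈ -0.028467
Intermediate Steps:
Function('z')(H) = Mul(2, H, Add(-76, H)) (Function('z')(H) = Mul(Mul(2, H), Add(-76, H)) = Mul(2, H, Add(-76, H)))
Mul(Function('z')(Function('Q')(13, 2)), Pow(O, -1)) = Mul(Mul(2, 13, Add(-76, 13)), Pow(57540, -1)) = Mul(Mul(2, 13, -63), Rational(1, 57540)) = Mul(-1638, Rational(1, 57540)) = Rational(-39, 1370)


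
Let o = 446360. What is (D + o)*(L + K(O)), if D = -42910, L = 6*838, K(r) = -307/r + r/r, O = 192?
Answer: 194717275225/96 ≈ 2.0283e+9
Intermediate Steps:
K(r) = 1 - 307/r (K(r) = -307/r + 1 = 1 - 307/r)
L = 5028
(D + o)*(L + K(O)) = (-42910 + 446360)*(5028 + (-307 + 192)/192) = 403450*(5028 + (1/192)*(-115)) = 403450*(5028 - 115/192) = 403450*(965261/192) = 194717275225/96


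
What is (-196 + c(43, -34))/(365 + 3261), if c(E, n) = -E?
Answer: -239/3626 ≈ -0.065913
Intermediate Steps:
(-196 + c(43, -34))/(365 + 3261) = (-196 - 1*43)/(365 + 3261) = (-196 - 43)/3626 = -239*1/3626 = -239/3626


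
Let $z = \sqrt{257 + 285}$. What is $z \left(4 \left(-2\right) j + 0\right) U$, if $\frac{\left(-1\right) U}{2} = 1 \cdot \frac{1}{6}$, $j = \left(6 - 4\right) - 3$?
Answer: $- \frac{8 \sqrt{542}}{3} \approx -62.082$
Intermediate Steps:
$j = -1$ ($j = 2 - 3 = -1$)
$U = - \frac{1}{3}$ ($U = - 2 \cdot 1 \cdot \frac{1}{6} = \left(-2\right) \frac{1}{6} = - \frac{1}{3} \approx -0.33333$)
$z = \sqrt{542} \approx 23.281$
$z \left(4 \left(-2\right) j + 0\right) U = \sqrt{542} \left(4 \left(-2\right) \left(-1\right) + 0\right) \left(- \frac{1}{3}\right) = \sqrt{542} \left(\left(-8\right) \left(-1\right) + 0\right) \left(- \frac{1}{3}\right) = \sqrt{542} \left(8 + 0\right) \left(- \frac{1}{3}\right) = \sqrt{542} \cdot 8 \left(- \frac{1}{3}\right) = \sqrt{542} \left(- \frac{8}{3}\right) = - \frac{8 \sqrt{542}}{3}$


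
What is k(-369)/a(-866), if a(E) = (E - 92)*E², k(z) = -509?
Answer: 509/718457848 ≈ 7.0846e-7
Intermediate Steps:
a(E) = E²*(-92 + E) (a(E) = (-92 + E)*E² = E²*(-92 + E))
k(-369)/a(-866) = -509*1/(749956*(-92 - 866)) = -509/(749956*(-958)) = -509/(-718457848) = -509*(-1/718457848) = 509/718457848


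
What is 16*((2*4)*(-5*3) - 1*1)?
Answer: -1936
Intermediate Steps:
16*((2*4)*(-5*3) - 1*1) = 16*(8*(-15) - 1) = 16*(-120 - 1) = 16*(-121) = -1936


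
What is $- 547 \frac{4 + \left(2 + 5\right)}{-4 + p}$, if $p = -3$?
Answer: $\frac{6017}{7} \approx 859.57$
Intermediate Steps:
$- 547 \frac{4 + \left(2 + 5\right)}{-4 + p} = - 547 \frac{4 + \left(2 + 5\right)}{-4 - 3} = - 547 \frac{4 + 7}{-7} = - 547 \cdot 11 \left(- \frac{1}{7}\right) = \left(-547\right) \left(- \frac{11}{7}\right) = \frac{6017}{7}$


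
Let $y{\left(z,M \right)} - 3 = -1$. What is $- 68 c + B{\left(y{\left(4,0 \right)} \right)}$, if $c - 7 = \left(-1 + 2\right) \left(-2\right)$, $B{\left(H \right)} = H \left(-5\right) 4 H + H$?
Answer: $-418$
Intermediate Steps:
$y{\left(z,M \right)} = 2$ ($y{\left(z,M \right)} = 3 - 1 = 2$)
$B{\left(H \right)} = H - 20 H^{2}$ ($B{\left(H \right)} = H \left(- 20 H\right) + H = - 20 H^{2} + H = H - 20 H^{2}$)
$c = 5$ ($c = 7 + \left(-1 + 2\right) \left(-2\right) = 7 + 1 \left(-2\right) = 7 - 2 = 5$)
$- 68 c + B{\left(y{\left(4,0 \right)} \right)} = \left(-68\right) 5 + 2 \left(1 - 40\right) = -340 + 2 \left(1 - 40\right) = -340 + 2 \left(-39\right) = -340 - 78 = -418$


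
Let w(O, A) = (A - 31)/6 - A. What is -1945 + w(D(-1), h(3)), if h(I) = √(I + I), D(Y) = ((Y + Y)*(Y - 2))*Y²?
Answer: -11701/6 - 5*√6/6 ≈ -1952.2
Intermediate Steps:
D(Y) = 2*Y³*(-2 + Y) (D(Y) = ((2*Y)*(-2 + Y))*Y² = (2*Y*(-2 + Y))*Y² = 2*Y³*(-2 + Y))
h(I) = √2*√I (h(I) = √(2*I) = √2*√I)
w(O, A) = -31/6 - 5*A/6 (w(O, A) = (-31 + A)*(⅙) - A = (-31/6 + A/6) - A = -31/6 - 5*A/6)
-1945 + w(D(-1), h(3)) = -1945 + (-31/6 - 5*√2*√3/6) = -1945 + (-31/6 - 5*√6/6) = -11701/6 - 5*√6/6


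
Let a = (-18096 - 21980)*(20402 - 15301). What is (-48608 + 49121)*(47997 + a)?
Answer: -104846775327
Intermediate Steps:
a = -204427676 (a = -40076*5101 = -204427676)
(-48608 + 49121)*(47997 + a) = (-48608 + 49121)*(47997 - 204427676) = 513*(-204379679) = -104846775327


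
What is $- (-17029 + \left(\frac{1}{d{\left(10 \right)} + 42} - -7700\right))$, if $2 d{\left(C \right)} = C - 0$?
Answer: $\frac{438462}{47} \approx 9329.0$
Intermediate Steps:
$d{\left(C \right)} = \frac{C}{2}$ ($d{\left(C \right)} = \frac{C - 0}{2} = \frac{C + 0}{2} = \frac{C}{2}$)
$- (-17029 + \left(\frac{1}{d{\left(10 \right)} + 42} - -7700\right)) = - (-17029 + \left(\frac{1}{\frac{1}{2} \cdot 10 + 42} - -7700\right)) = - (-17029 + \left(\frac{1}{5 + 42} + 7700\right)) = - (-17029 + \left(\frac{1}{47} + 7700\right)) = - (-17029 + \frac{361901}{47}) = \left(-1\right) \left(- \frac{438462}{47}\right) = \frac{438462}{47}$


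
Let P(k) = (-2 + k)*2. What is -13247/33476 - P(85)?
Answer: -5570263/33476 ≈ -166.40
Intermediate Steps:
P(k) = -4 + 2*k
-13247/33476 - P(85) = -13247/33476 - (-4 + 2*85) = -13247*1/33476 - (-4 + 170) = -13247/33476 - 1*166 = -13247/33476 - 166 = -5570263/33476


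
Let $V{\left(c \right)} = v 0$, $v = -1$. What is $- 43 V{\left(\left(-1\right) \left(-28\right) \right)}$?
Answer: $0$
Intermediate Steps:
$V{\left(c \right)} = 0$ ($V{\left(c \right)} = \left(-1\right) 0 = 0$)
$- 43 V{\left(\left(-1\right) \left(-28\right) \right)} = \left(-43\right) 0 = 0$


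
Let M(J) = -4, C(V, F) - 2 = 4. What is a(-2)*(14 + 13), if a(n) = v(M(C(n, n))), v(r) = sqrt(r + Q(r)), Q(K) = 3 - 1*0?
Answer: 27*I ≈ 27.0*I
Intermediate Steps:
C(V, F) = 6 (C(V, F) = 2 + 4 = 6)
Q(K) = 3 (Q(K) = 3 + 0 = 3)
v(r) = sqrt(3 + r) (v(r) = sqrt(r + 3) = sqrt(3 + r))
a(n) = I (a(n) = sqrt(3 - 4) = sqrt(-1) = I)
a(-2)*(14 + 13) = I*(14 + 13) = I*27 = 27*I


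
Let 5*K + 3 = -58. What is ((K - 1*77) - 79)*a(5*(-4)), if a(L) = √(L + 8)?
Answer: -1682*I*√3/5 ≈ -582.66*I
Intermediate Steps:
K = -61/5 (K = -⅗ + (⅕)*(-58) = -⅗ - 58/5 = -61/5 ≈ -12.200)
a(L) = √(8 + L)
((K - 1*77) - 79)*a(5*(-4)) = ((-61/5 - 1*77) - 79)*√(8 + 5*(-4)) = ((-61/5 - 77) - 79)*√(8 - 20) = (-446/5 - 79)*√(-12) = -1682*I*√3/5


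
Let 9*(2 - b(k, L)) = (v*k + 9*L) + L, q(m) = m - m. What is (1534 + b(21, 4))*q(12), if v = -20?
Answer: 0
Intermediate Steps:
q(m) = 0
b(k, L) = 2 - 10*L/9 + 20*k/9 (b(k, L) = 2 - ((-20*k + 9*L) + L)/9 = 2 - (-20*k + 10*L)/9 = 2 + (-10*L/9 + 20*k/9) = 2 - 10*L/9 + 20*k/9)
(1534 + b(21, 4))*q(12) = (1534 + (2 - 10/9*4 + (20/9)*21))*0 = (1534 + (2 - 40/9 + 140/3))*0 = (1534 + 398/9)*0 = (14204/9)*0 = 0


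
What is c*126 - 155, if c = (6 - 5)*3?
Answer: 223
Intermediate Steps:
c = 3 (c = 1*3 = 3)
c*126 - 155 = 3*126 - 155 = 378 - 155 = 223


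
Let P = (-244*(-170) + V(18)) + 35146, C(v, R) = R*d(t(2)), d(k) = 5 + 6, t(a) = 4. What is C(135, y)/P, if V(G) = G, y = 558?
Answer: 341/4258 ≈ 0.080085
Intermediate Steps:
d(k) = 11
C(v, R) = 11*R (C(v, R) = R*11 = 11*R)
P = 76644 (P = (-244*(-170) + 18) + 35146 = (41480 + 18) + 35146 = 41498 + 35146 = 76644)
C(135, y)/P = (11*558)/76644 = 6138*(1/76644) = 341/4258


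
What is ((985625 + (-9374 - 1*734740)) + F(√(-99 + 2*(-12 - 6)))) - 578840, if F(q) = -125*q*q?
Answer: -320454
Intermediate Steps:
F(q) = -125*q²
((985625 + (-9374 - 1*734740)) + F(√(-99 + 2*(-12 - 6)))) - 578840 = ((985625 + (-9374 - 1*734740)) - (-12375 + 250*(-12 - 6))) - 578840 = ((985625 + (-9374 - 734740)) - 125*(√(-99 + 2*(-18)))²) - 578840 = ((985625 - 744114) - 125*(√(-99 - 36))²) - 578840 = (241511 - 125*(√(-135))²) - 578840 = (241511 - 125*(3*I*√15)²) - 578840 = (241511 - 125*(-135)) - 578840 = (241511 + 16875) - 578840 = 258386 - 578840 = -320454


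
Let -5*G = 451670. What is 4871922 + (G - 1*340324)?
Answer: 4441264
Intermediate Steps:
G = -90334 (G = -1/5*451670 = -90334)
4871922 + (G - 1*340324) = 4871922 + (-90334 - 1*340324) = 4871922 + (-90334 - 340324) = 4871922 - 430658 = 4441264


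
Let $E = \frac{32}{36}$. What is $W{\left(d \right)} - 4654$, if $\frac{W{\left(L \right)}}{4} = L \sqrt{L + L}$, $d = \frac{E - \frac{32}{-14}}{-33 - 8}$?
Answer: $-4654 - \frac{16000 i \sqrt{287}}{2223963} \approx -4654.0 - 0.12188 i$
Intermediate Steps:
$E = \frac{8}{9}$ ($E = 32 \cdot \frac{1}{36} = \frac{8}{9} \approx 0.88889$)
$d = - \frac{200}{2583}$ ($d = \frac{\frac{8}{9} - \frac{32}{-14}}{-33 - 8} = \frac{\frac{8}{9} - - \frac{16}{7}}{-41} = \left(\frac{8}{9} + \frac{16}{7}\right) \left(- \frac{1}{41}\right) = \frac{200}{63} \left(- \frac{1}{41}\right) = - \frac{200}{2583} \approx -0.077429$)
$W{\left(L \right)} = 4 \sqrt{2} L^{\frac{3}{2}}$ ($W{\left(L \right)} = 4 L \sqrt{L + L} = 4 L \sqrt{2 L} = 4 L \sqrt{2} \sqrt{L} = 4 \sqrt{2} L^{\frac{3}{2}}$)
$W{\left(d \right)} - 4654 = 4 \sqrt{2} \left(- \frac{200}{2583}\right)^{\frac{3}{2}} - 4654 = 4 \sqrt{2} \left(- \frac{2000 i \sqrt{574}}{2223963}\right) - 4654 = - \frac{16000 i \sqrt{287}}{2223963} - 4654 = -4654 - \frac{16000 i \sqrt{287}}{2223963}$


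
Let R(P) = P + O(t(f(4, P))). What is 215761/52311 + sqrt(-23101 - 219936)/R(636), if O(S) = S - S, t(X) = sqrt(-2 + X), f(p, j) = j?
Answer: 30823/7473 + I*sqrt(243037)/636 ≈ 4.1246 + 0.77514*I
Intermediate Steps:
O(S) = 0
R(P) = P (R(P) = P + 0 = P)
215761/52311 + sqrt(-23101 - 219936)/R(636) = 215761/52311 + sqrt(-23101 - 219936)/636 = 215761*(1/52311) + sqrt(-243037)*(1/636) = 30823/7473 + (I*sqrt(243037))*(1/636) = 30823/7473 + I*sqrt(243037)/636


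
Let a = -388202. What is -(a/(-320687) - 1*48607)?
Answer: 15587244807/320687 ≈ 48606.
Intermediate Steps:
-(a/(-320687) - 1*48607) = -(-388202/(-320687) - 1*48607) = -(-388202*(-1/320687) - 48607) = -(388202/320687 - 48607) = -1*(-15587244807/320687) = 15587244807/320687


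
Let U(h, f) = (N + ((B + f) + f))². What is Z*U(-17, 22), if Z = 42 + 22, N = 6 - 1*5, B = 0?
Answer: 129600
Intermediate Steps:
N = 1 (N = 6 - 5 = 1)
Z = 64
U(h, f) = (1 + 2*f)² (U(h, f) = (1 + ((0 + f) + f))² = (1 + (f + f))² = (1 + 2*f)²)
Z*U(-17, 22) = 64*(1 + 2*22)² = 64*(1 + 44)² = 64*45² = 64*2025 = 129600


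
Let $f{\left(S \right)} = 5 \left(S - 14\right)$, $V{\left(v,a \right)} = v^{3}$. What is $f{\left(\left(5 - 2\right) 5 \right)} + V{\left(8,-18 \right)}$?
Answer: $517$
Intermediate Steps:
$f{\left(S \right)} = -70 + 5 S$ ($f{\left(S \right)} = 5 \left(-14 + S\right) = -70 + 5 S$)
$f{\left(\left(5 - 2\right) 5 \right)} + V{\left(8,-18 \right)} = \left(-70 + 5 \left(5 - 2\right) 5\right) + 8^{3} = \left(-70 + 5 \cdot 3 \cdot 5\right) + 512 = \left(-70 + 5 \cdot 15\right) + 512 = \left(-70 + 75\right) + 512 = 5 + 512 = 517$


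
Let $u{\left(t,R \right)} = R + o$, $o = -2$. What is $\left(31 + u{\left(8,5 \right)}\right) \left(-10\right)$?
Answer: $-340$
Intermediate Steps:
$u{\left(t,R \right)} = -2 + R$ ($u{\left(t,R \right)} = R - 2 = -2 + R$)
$\left(31 + u{\left(8,5 \right)}\right) \left(-10\right) = \left(31 + \left(-2 + 5\right)\right) \left(-10\right) = \left(31 + 3\right) \left(-10\right) = 34 \left(-10\right) = -340$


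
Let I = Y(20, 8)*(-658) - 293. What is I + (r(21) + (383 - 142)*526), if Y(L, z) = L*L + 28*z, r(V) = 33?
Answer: -284086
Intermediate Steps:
Y(L, z) = L**2 + 28*z
I = -410885 (I = (20**2 + 28*8)*(-658) - 293 = (400 + 224)*(-658) - 293 = 624*(-658) - 293 = -410592 - 293 = -410885)
I + (r(21) + (383 - 142)*526) = -410885 + (33 + (383 - 142)*526) = -410885 + (33 + 241*526) = -410885 + (33 + 126766) = -410885 + 126799 = -284086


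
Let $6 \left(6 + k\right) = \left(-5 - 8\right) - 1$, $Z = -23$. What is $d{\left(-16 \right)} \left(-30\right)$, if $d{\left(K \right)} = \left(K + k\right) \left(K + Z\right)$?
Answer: $-28470$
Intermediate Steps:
$k = - \frac{25}{3}$ ($k = -6 + \frac{\left(-5 - 8\right) - 1}{6} = -6 + \frac{-13 - 1}{6} = -6 + \frac{1}{6} \left(-14\right) = -6 - \frac{7}{3} = - \frac{25}{3} \approx -8.3333$)
$d{\left(K \right)} = \left(-23 + K\right) \left(- \frac{25}{3} + K\right)$ ($d{\left(K \right)} = \left(K - \frac{25}{3}\right) \left(K - 23\right) = \left(- \frac{25}{3} + K\right) \left(-23 + K\right) = \left(-23 + K\right) \left(- \frac{25}{3} + K\right)$)
$d{\left(-16 \right)} \left(-30\right) = \left(\frac{575}{3} + \left(-16\right)^{2} - - \frac{1504}{3}\right) \left(-30\right) = \left(\frac{575}{3} + 256 + \frac{1504}{3}\right) \left(-30\right) = 949 \left(-30\right) = -28470$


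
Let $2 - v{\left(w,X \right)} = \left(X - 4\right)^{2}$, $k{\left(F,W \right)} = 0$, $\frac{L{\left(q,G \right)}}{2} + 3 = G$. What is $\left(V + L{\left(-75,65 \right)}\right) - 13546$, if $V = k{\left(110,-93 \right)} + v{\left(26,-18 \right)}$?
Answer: $-13904$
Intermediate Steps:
$L{\left(q,G \right)} = -6 + 2 G$
$v{\left(w,X \right)} = 2 - \left(-4 + X\right)^{2}$ ($v{\left(w,X \right)} = 2 - \left(X - 4\right)^{2} = 2 - \left(-4 + X\right)^{2}$)
$V = -482$ ($V = 0 + \left(2 - \left(-4 - 18\right)^{2}\right) = 0 + \left(2 - \left(-22\right)^{2}\right) = 0 + \left(2 - 484\right) = 0 - 482 = -482$)
$\left(V + L{\left(-75,65 \right)}\right) - 13546 = \left(-482 + \left(-6 + 2 \cdot 65\right)\right) - 13546 = \left(-482 + \left(-6 + 130\right)\right) - 13546 = \left(-482 + 124\right) - 13546 = -358 - 13546 = -13904$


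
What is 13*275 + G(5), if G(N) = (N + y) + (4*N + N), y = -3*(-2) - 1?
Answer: 3610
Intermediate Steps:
y = 5 (y = 6 - 1 = 5)
G(N) = 5 + 6*N (G(N) = (N + 5) + (4*N + N) = (5 + N) + 5*N = 5 + 6*N)
13*275 + G(5) = 13*275 + (5 + 6*5) = 3575 + (5 + 30) = 3575 + 35 = 3610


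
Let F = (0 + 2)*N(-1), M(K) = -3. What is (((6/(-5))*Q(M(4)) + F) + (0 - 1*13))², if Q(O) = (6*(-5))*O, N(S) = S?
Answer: 15129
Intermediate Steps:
F = -2 (F = (0 + 2)*(-1) = 2*(-1) = -2)
Q(O) = -30*O
(((6/(-5))*Q(M(4)) + F) + (0 - 1*13))² = (((6/(-5))*(-30*(-3)) - 2) + (0 - 1*13))² = (((6*(-⅕))*90 - 2) + (0 - 13))² = ((-6/5*90 - 2) - 13)² = ((-108 - 2) - 13)² = (-110 - 13)² = (-123)² = 15129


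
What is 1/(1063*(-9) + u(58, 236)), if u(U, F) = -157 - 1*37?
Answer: -1/9761 ≈ -0.00010245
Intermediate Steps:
u(U, F) = -194 (u(U, F) = -157 - 37 = -194)
1/(1063*(-9) + u(58, 236)) = 1/(1063*(-9) - 194) = 1/(-9567 - 194) = 1/(-9761) = -1/9761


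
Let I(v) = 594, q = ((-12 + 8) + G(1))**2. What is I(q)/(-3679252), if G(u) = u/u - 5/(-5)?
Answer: -297/1839626 ≈ -0.00016145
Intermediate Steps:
G(u) = 2 (G(u) = 1 - 5*(-1/5) = 1 + 1 = 2)
q = 4 (q = ((-12 + 8) + 2)**2 = (-4 + 2)**2 = (-2)**2 = 4)
I(q)/(-3679252) = 594/(-3679252) = 594*(-1/3679252) = -297/1839626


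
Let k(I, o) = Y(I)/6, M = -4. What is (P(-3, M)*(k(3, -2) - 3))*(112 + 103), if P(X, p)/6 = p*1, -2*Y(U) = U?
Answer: 16770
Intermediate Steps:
Y(U) = -U/2
P(X, p) = 6*p (P(X, p) = 6*(p*1) = 6*p)
k(I, o) = -I/12 (k(I, o) = -I/2/6 = -I/2*(⅙) = -I/12)
(P(-3, M)*(k(3, -2) - 3))*(112 + 103) = ((6*(-4))*(-1/12*3 - 3))*(112 + 103) = -24*(-¼ - 3)*215 = -24*(-13/4)*215 = 78*215 = 16770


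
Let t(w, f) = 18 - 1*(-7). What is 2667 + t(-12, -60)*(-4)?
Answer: 2567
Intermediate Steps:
t(w, f) = 25 (t(w, f) = 18 + 7 = 25)
2667 + t(-12, -60)*(-4) = 2667 + 25*(-4) = 2667 - 100 = 2567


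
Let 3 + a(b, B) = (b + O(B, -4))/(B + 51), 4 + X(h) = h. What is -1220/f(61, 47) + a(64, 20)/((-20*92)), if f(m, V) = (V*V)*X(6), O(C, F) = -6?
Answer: -15869601/57716752 ≈ -0.27496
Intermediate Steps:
X(h) = -4 + h
a(b, B) = -3 + (-6 + b)/(51 + B) (a(b, B) = -3 + (b - 6)/(B + 51) = -3 + (-6 + b)/(51 + B))
f(m, V) = 2*V² (f(m, V) = (V*V)*(-4 + 6) = V²*2 = 2*V²)
-1220/f(61, 47) + a(64, 20)/((-20*92)) = -1220/(2*47²) + ((-159 + 64 - 3*20)/(51 + 20))/((-20*92)) = -1220/(2*2209) + ((-159 + 64 - 60)/71)/(-1840) = -1220/4418 + ((1/71)*(-155))*(-1/1840) = -1220*1/4418 - 155/71*(-1/1840) = -610/2209 + 31/26128 = -15869601/57716752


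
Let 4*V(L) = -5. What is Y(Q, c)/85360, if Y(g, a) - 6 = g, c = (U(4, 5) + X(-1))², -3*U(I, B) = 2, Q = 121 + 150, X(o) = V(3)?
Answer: 277/85360 ≈ 0.0032451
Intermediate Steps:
V(L) = -5/4 (V(L) = (¼)*(-5) = -5/4)
X(o) = -5/4
Q = 271
U(I, B) = -⅔ (U(I, B) = -⅓*2 = -⅔)
c = 529/144 (c = (-⅔ - 5/4)² = (-23/12)² = 529/144 ≈ 3.6736)
Y(g, a) = 6 + g
Y(Q, c)/85360 = (6 + 271)/85360 = 277*(1/85360) = 277/85360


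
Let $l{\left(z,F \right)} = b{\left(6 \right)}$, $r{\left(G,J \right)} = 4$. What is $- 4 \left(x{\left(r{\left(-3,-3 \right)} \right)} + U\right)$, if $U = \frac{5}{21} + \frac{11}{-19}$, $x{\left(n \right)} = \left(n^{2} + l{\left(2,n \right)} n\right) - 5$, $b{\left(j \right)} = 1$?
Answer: $- \frac{23396}{399} \approx -58.637$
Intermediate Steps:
$l{\left(z,F \right)} = 1$
$x{\left(n \right)} = -5 + n + n^{2}$ ($x{\left(n \right)} = \left(n^{2} + 1 n\right) - 5 = \left(n^{2} + n\right) - 5 = \left(n + n^{2}\right) - 5 = -5 + n + n^{2}$)
$U = - \frac{136}{399}$ ($U = 5 \cdot \frac{1}{21} + 11 \left(- \frac{1}{19}\right) = \frac{5}{21} - \frac{11}{19} = - \frac{136}{399} \approx -0.34085$)
$- 4 \left(x{\left(r{\left(-3,-3 \right)} \right)} + U\right) = - 4 \left(\left(-5 + 4 + 4^{2}\right) - \frac{136}{399}\right) = - 4 \left(\left(-5 + 4 + 16\right) - \frac{136}{399}\right) = - 4 \left(15 - \frac{136}{399}\right) = \left(-4\right) \frac{5849}{399} = - \frac{23396}{399}$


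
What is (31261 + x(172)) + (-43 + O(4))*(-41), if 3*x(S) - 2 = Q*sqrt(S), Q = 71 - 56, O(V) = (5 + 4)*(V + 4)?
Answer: 90218/3 + 10*sqrt(43) ≈ 30138.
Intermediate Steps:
O(V) = 36 + 9*V (O(V) = 9*(4 + V) = 36 + 9*V)
Q = 15
x(S) = 2/3 + 5*sqrt(S) (x(S) = 2/3 + (15*sqrt(S))/3 = 2/3 + 5*sqrt(S))
(31261 + x(172)) + (-43 + O(4))*(-41) = (31261 + (2/3 + 5*sqrt(172))) + (-43 + (36 + 9*4))*(-41) = (31261 + (2/3 + 5*(2*sqrt(43)))) + (-43 + (36 + 36))*(-41) = (31261 + (2/3 + 10*sqrt(43))) + (-43 + 72)*(-41) = (93785/3 + 10*sqrt(43)) + 29*(-41) = (93785/3 + 10*sqrt(43)) - 1189 = 90218/3 + 10*sqrt(43)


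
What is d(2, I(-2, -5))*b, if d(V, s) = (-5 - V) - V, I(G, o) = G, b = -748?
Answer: 6732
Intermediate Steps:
d(V, s) = -5 - 2*V
d(2, I(-2, -5))*b = (-5 - 2*2)*(-748) = (-5 - 4)*(-748) = -9*(-748) = 6732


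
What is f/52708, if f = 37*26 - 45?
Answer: 917/52708 ≈ 0.017398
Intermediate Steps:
f = 917 (f = 962 - 45 = 917)
f/52708 = 917/52708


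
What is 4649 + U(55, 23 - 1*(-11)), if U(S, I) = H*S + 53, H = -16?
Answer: 3822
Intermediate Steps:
U(S, I) = 53 - 16*S (U(S, I) = -16*S + 53 = 53 - 16*S)
4649 + U(55, 23 - 1*(-11)) = 4649 + (53 - 16*55) = 4649 + (53 - 880) = 4649 - 827 = 3822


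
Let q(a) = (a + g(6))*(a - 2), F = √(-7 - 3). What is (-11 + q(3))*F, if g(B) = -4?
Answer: -12*I*√10 ≈ -37.947*I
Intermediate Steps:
F = I*√10 (F = √(-10) = I*√10 ≈ 3.1623*I)
q(a) = (-4 + a)*(-2 + a) (q(a) = (a - 4)*(a - 2) = (-4 + a)*(-2 + a))
(-11 + q(3))*F = (-11 + (8 + 3² - 6*3))*(I*√10) = (-11 + (8 + 9 - 18))*(I*√10) = (-11 - 1)*(I*√10) = -12*I*√10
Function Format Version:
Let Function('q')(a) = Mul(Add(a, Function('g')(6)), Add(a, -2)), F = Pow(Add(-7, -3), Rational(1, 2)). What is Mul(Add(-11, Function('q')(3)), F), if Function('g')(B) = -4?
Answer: Mul(-12, I, Pow(10, Rational(1, 2))) ≈ Mul(-37.947, I)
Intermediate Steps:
F = Mul(I, Pow(10, Rational(1, 2))) (F = Pow(-10, Rational(1, 2)) = Mul(I, Pow(10, Rational(1, 2))) ≈ Mul(3.1623, I))
Function('q')(a) = Mul(Add(-4, a), Add(-2, a)) (Function('q')(a) = Mul(Add(a, -4), Add(a, -2)) = Mul(Add(-4, a), Add(-2, a)))
Mul(Add(-11, Function('q')(3)), F) = Mul(Add(-11, Add(8, Pow(3, 2), Mul(-6, 3))), Mul(I, Pow(10, Rational(1, 2)))) = Mul(Add(-11, Add(8, 9, -18)), Mul(I, Pow(10, Rational(1, 2)))) = Mul(Add(-11, -1), Mul(I, Pow(10, Rational(1, 2)))) = Mul(-12, Mul(I, Pow(10, Rational(1, 2)))) = Mul(-12, I, Pow(10, Rational(1, 2)))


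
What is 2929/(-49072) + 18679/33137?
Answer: 819557615/1626098864 ≈ 0.50400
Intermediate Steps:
2929/(-49072) + 18679/33137 = 2929*(-1/49072) + 18679*(1/33137) = -2929/49072 + 18679/33137 = 819557615/1626098864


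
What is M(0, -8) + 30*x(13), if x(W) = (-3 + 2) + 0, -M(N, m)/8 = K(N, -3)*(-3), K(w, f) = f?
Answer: -102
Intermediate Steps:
M(N, m) = -72 (M(N, m) = -(-24)*(-3) = -8*9 = -72)
x(W) = -1 (x(W) = -1 + 0 = -1)
M(0, -8) + 30*x(13) = -72 + 30*(-1) = -72 - 30 = -102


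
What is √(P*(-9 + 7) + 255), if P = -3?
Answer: 3*√29 ≈ 16.155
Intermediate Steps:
√(P*(-9 + 7) + 255) = √(-3*(-9 + 7) + 255) = √(-3*(-2) + 255) = √(6 + 255) = √261 = 3*√29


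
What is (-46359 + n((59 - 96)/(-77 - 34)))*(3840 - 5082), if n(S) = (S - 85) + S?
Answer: 57682620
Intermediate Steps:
n(S) = -85 + 2*S (n(S) = (-85 + S) + S = -85 + 2*S)
(-46359 + n((59 - 96)/(-77 - 34)))*(3840 - 5082) = (-46359 + (-85 + 2*((59 - 96)/(-77 - 34))))*(3840 - 5082) = (-46359 + (-85 + 2*(-37/(-111))))*(-1242) = (-46359 + (-85 + 2*(-37*(-1/111))))*(-1242) = (-46359 + (-85 + 2*(1/3)))*(-1242) = (-46359 + (-85 + 2/3))*(-1242) = (-46359 - 253/3)*(-1242) = -139330/3*(-1242) = 57682620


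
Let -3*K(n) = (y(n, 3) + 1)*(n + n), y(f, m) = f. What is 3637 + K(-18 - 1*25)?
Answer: 2433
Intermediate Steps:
K(n) = -2*n*(1 + n)/3 (K(n) = -(n + 1)*(n + n)/3 = -(1 + n)*2*n/3 = -2*n*(1 + n)/3)
3637 + K(-18 - 1*25) = 3637 - 2*(-18 - 1*25)*(1 + (-18 - 1*25))/3 = 3637 - 2*(-18 - 25)*(1 + (-18 - 25))/3 = 3637 - 2/3*(-43)*(1 - 43) = 3637 - 2/3*(-43)*(-42) = 3637 - 1204 = 2433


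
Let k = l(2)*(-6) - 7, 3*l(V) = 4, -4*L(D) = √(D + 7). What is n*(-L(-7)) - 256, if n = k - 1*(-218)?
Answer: -256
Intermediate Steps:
L(D) = -√(7 + D)/4 (L(D) = -√(D + 7)/4 = -√(7 + D)/4)
l(V) = 4/3 (l(V) = (⅓)*4 = 4/3)
k = -15 (k = (4/3)*(-6) - 7 = -8 - 7 = -15)
n = 203 (n = -15 - 1*(-218) = -15 + 218 = 203)
n*(-L(-7)) - 256 = 203*(-(-1)*√(7 - 7)/4) - 256 = 203*(-(-1)*√0/4) - 256 = 203*(-(-1)*0/4) - 256 = 203*(-1*0) - 256 = 203*0 - 256 = 0 - 256 = -256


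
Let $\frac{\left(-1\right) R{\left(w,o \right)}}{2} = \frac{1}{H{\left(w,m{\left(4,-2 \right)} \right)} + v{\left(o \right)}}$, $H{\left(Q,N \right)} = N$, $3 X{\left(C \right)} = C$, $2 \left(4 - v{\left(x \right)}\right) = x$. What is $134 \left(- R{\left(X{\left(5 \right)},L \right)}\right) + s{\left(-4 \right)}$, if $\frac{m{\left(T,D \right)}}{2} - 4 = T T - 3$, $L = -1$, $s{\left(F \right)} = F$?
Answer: $\frac{228}{77} \approx 2.961$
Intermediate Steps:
$v{\left(x \right)} = 4 - \frac{x}{2}$
$X{\left(C \right)} = \frac{C}{3}$
$m{\left(T,D \right)} = 2 + 2 T^{2}$ ($m{\left(T,D \right)} = 8 + 2 \left(T T - 3\right) = 8 + 2 \left(T^{2} - 3\right) = 8 + 2 \left(-3 + T^{2}\right) = 8 + \left(-6 + 2 T^{2}\right) = 2 + 2 T^{2}$)
$R{\left(w,o \right)} = - \frac{2}{38 - \frac{o}{2}}$ ($R{\left(w,o \right)} = - \frac{2}{\left(2 + 2 \cdot 4^{2}\right) - \left(-4 + \frac{o}{2}\right)} = - \frac{2}{\left(2 + 2 \cdot 16\right) - \left(-4 + \frac{o}{2}\right)} = - \frac{2}{\left(2 + 32\right) - \left(-4 + \frac{o}{2}\right)} = - \frac{2}{34 - \left(-4 + \frac{o}{2}\right)} = - \frac{2}{38 - \frac{o}{2}}$)
$134 \left(- R{\left(X{\left(5 \right)},L \right)}\right) + s{\left(-4 \right)} = 134 \left(- \frac{4}{-76 - 1}\right) - 4 = 134 \left(- \frac{4}{-77}\right) - 4 = 134 \left(- \frac{4 \left(-1\right)}{77}\right) - 4 = 134 \left(\left(-1\right) \left(- \frac{4}{77}\right)\right) - 4 = 134 \cdot \frac{4}{77} - 4 = \frac{536}{77} - 4 = \frac{228}{77}$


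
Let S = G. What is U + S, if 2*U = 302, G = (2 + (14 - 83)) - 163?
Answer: -79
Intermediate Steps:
G = -230 (G = (2 - 69) - 163 = -67 - 163 = -230)
S = -230
U = 151 (U = (½)*302 = 151)
U + S = 151 - 230 = -79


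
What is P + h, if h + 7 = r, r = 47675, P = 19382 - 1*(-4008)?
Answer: 71058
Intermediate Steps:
P = 23390 (P = 19382 + 4008 = 23390)
h = 47668 (h = -7 + 47675 = 47668)
P + h = 23390 + 47668 = 71058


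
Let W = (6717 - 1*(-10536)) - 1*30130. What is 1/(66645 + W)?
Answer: 1/53768 ≈ 1.8598e-5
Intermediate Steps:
W = -12877 (W = (6717 + 10536) - 30130 = 17253 - 30130 = -12877)
1/(66645 + W) = 1/(66645 - 12877) = 1/53768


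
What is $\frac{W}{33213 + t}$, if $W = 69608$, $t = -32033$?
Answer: $\frac{17402}{295} \approx 58.99$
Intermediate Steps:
$\frac{W}{33213 + t} = \frac{69608}{33213 - 32033} = \frac{69608}{1180} = 69608 \cdot \frac{1}{1180} = \frac{17402}{295}$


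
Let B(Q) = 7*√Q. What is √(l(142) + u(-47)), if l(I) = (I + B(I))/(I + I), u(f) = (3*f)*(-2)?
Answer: √(5696330 + 497*√142)/142 ≈ 16.816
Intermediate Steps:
u(f) = -6*f
l(I) = (I + 7*√I)/(2*I) (l(I) = (I + 7*√I)/(I + I) = (I + 7*√I)/((2*I)) = (I + 7*√I)*(1/(2*I)) = (I + 7*√I)/(2*I))
√(l(142) + u(-47)) = √((½)*(142 + 7*√142)/142 - 6*(-47)) = √((½)*(1/142)*(142 + 7*√142) + 282) = √((½ + 7*√142/284) + 282) = √(565/2 + 7*√142/284)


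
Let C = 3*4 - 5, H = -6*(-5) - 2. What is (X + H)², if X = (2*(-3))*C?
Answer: 196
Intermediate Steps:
H = 28 (H = 30 - 2 = 28)
C = 7 (C = 12 - 5 = 7)
X = -42 (X = (2*(-3))*7 = -6*7 = -42)
(X + H)² = (-42 + 28)² = (-14)² = 196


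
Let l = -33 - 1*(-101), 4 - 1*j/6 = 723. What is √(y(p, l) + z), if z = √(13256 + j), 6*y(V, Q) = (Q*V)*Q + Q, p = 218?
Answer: √(1512150 + 9*√8942)/3 ≈ 410.01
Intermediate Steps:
j = -4314 (j = 24 - 6*723 = 24 - 4338 = -4314)
l = 68 (l = -33 + 101 = 68)
y(V, Q) = Q/6 + V*Q²/6 (y(V, Q) = ((Q*V)*Q + Q)/6 = (V*Q² + Q)/6 = (Q + V*Q²)/6 = Q/6 + V*Q²/6)
z = √8942 (z = √(13256 - 4314) = √8942 ≈ 94.562)
√(y(p, l) + z) = √((⅙)*68*(1 + 68*218) + √8942) = √((⅙)*68*(1 + 14824) + √8942) = √((⅙)*68*14825 + √8942) = √(504050/3 + √8942)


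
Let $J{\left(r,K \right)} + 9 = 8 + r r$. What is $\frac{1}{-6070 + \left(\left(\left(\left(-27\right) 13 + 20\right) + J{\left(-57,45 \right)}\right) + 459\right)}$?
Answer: $- \frac{1}{2694} \approx -0.0003712$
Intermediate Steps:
$J{\left(r,K \right)} = -1 + r^{2}$ ($J{\left(r,K \right)} = -9 + \left(8 + r r\right) = -9 + \left(8 + r^{2}\right) = -1 + r^{2}$)
$\frac{1}{-6070 + \left(\left(\left(\left(-27\right) 13 + 20\right) + J{\left(-57,45 \right)}\right) + 459\right)} = \frac{1}{-6070 + \left(\left(\left(\left(-27\right) 13 + 20\right) - \left(1 - \left(-57\right)^{2}\right)\right) + 459\right)} = \frac{1}{-6070 + \left(\left(\left(-351 + 20\right) + \left(-1 + 3249\right)\right) + 459\right)} = \frac{1}{-6070 + \left(\left(-331 + 3248\right) + 459\right)} = \frac{1}{-6070 + \left(2917 + 459\right)} = \frac{1}{-6070 + 3376} = \frac{1}{-2694} = - \frac{1}{2694}$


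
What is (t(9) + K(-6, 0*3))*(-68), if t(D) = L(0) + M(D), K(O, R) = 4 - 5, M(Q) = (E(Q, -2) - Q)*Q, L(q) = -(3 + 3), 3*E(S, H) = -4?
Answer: 6800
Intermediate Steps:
E(S, H) = -4/3 (E(S, H) = (⅓)*(-4) = -4/3)
L(q) = -6 (L(q) = -1*6 = -6)
M(Q) = Q*(-4/3 - Q) (M(Q) = (-4/3 - Q)*Q = Q*(-4/3 - Q))
K(O, R) = -1
t(D) = -6 - D*(4 + 3*D)/3
(t(9) + K(-6, 0*3))*(-68) = ((-6 - ⅓*9*(4 + 3*9)) - 1)*(-68) = ((-6 - ⅓*9*(4 + 27)) - 1)*(-68) = ((-6 - ⅓*9*31) - 1)*(-68) = ((-6 - 93) - 1)*(-68) = (-99 - 1)*(-68) = -100*(-68) = 6800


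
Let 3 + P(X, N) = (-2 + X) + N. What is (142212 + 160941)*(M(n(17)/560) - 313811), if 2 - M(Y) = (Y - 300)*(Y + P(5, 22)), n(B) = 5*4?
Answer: -73012603262169/784 ≈ -9.3128e+10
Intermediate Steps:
n(B) = 20
P(X, N) = -5 + N + X (P(X, N) = -3 + ((-2 + X) + N) = -3 + (-2 + N + X) = -5 + N + X)
M(Y) = 2 - (-300 + Y)*(22 + Y) (M(Y) = 2 - (Y - 300)*(Y + (-5 + 22 + 5)) = 2 - (-300 + Y)*(Y + 22) = 2 - (-300 + Y)*(22 + Y))
(142212 + 160941)*(M(n(17)/560) - 313811) = (142212 + 160941)*((6602 - (20/560)² + 278*(20/560)) - 313811) = 303153*((6602 - (20*(1/560))² + 278*(20*(1/560))) - 313811) = 303153*((6602 - (1/28)² + 278*(1/28)) - 313811) = 303153*((6602 - 1*1/784 + 139/14) - 313811) = 303153*((6602 - 1/784 + 139/14) - 313811) = 303153*(5183751/784 - 313811) = 303153*(-240844073/784) = -73012603262169/784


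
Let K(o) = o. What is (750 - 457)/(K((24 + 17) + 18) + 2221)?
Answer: 293/2280 ≈ 0.12851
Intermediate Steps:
(750 - 457)/(K((24 + 17) + 18) + 2221) = (750 - 457)/(((24 + 17) + 18) + 2221) = 293/((41 + 18) + 2221) = 293/(59 + 2221) = 293/2280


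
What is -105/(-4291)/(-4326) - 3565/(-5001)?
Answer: 3151242485/4420613946 ≈ 0.71285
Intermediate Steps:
-105/(-4291)/(-4326) - 3565/(-5001) = -105*(-1/4291)*(-1/4326) - 3565*(-1/5001) = (15/613)*(-1/4326) + 3565/5001 = -5/883946 + 3565/5001 = 3151242485/4420613946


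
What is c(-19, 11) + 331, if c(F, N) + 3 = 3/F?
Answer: 6229/19 ≈ 327.84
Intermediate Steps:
c(F, N) = -3 + 3/F
c(-19, 11) + 331 = (-3 + 3/(-19)) + 331 = (-3 + 3*(-1/19)) + 331 = (-3 - 3/19) + 331 = -60/19 + 331 = 6229/19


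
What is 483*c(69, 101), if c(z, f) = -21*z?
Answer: -699867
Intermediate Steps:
483*c(69, 101) = 483*(-21*69) = 483*(-1449) = -699867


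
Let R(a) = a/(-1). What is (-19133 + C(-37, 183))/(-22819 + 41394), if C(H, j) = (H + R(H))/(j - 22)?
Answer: -19133/18575 ≈ -1.0300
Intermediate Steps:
R(a) = -a (R(a) = a*(-1) = -a)
C(H, j) = 0 (C(H, j) = (H - H)/(j - 22) = 0/(-22 + j) = 0)
(-19133 + C(-37, 183))/(-22819 + 41394) = (-19133 + 0)/(-22819 + 41394) = -19133/18575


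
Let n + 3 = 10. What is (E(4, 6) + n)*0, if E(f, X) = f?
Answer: 0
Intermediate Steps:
n = 7 (n = -3 + 10 = 7)
(E(4, 6) + n)*0 = (4 + 7)*0 = 11*0 = 0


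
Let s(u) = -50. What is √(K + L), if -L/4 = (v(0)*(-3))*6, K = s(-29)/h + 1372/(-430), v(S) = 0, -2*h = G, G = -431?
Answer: I*√29390187390/92665 ≈ 1.8501*I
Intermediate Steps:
h = 431/2 (h = -½*(-431) = 431/2 ≈ 215.50)
K = -317166/92665 (K = -50/431/2 + 1372/(-430) = -50*2/431 + 1372*(-1/430) = -100/431 - 686/215 = -317166/92665 ≈ -3.4227)
L = 0 (L = -4*0*(-3)*6 = -0*6 = -4*0 = 0)
√(K + L) = √(-317166/92665 + 0) = √(-317166/92665) = I*√29390187390/92665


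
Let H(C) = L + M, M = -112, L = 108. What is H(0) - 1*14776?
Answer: -14780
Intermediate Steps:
H(C) = -4 (H(C) = 108 - 112 = -4)
H(0) - 1*14776 = -4 - 1*14776 = -4 - 14776 = -14780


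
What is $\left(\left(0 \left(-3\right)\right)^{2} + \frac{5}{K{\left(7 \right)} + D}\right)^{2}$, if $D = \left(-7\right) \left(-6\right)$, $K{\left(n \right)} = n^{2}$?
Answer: $\frac{25}{8281} \approx 0.003019$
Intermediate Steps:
$D = 42$
$\left(\left(0 \left(-3\right)\right)^{2} + \frac{5}{K{\left(7 \right)} + D}\right)^{2} = \left(\left(0 \left(-3\right)\right)^{2} + \frac{5}{7^{2} + 42}\right)^{2} = \left(0^{2} + \frac{5}{49 + 42}\right)^{2} = \left(0 + \frac{5}{91}\right)^{2} = \left(\frac{5}{91}\right)^{2} = \frac{25}{8281}$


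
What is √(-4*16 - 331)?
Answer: I*√395 ≈ 19.875*I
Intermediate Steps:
√(-4*16 - 331) = √(-64 - 331) = √(-395) = I*√395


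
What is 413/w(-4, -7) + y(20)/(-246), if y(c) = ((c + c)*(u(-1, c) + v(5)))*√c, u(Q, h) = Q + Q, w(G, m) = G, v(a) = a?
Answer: -413/4 - 40*√5/41 ≈ -105.43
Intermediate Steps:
u(Q, h) = 2*Q
y(c) = 6*c^(3/2) (y(c) = ((c + c)*(2*(-1) + 5))*√c = ((2*c)*(-2 + 5))*√c = ((2*c)*3)*√c = (6*c)*√c = 6*c^(3/2))
413/w(-4, -7) + y(20)/(-246) = 413/(-4) + (6*20^(3/2))/(-246) = 413*(-¼) + (6*(40*√5))*(-1/246) = -413/4 + (240*√5)*(-1/246) = -413/4 - 40*√5/41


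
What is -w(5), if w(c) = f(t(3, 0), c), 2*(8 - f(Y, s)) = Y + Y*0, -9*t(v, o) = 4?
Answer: -74/9 ≈ -8.2222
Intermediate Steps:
t(v, o) = -4/9 (t(v, o) = -⅑*4 = -4/9)
f(Y, s) = 8 - Y/2 (f(Y, s) = 8 - (Y + Y*0)/2 = 8 - (Y + 0)/2 = 8 - Y/2)
w(c) = 74/9 (w(c) = 8 - ½*(-4/9) = 8 + 2/9 = 74/9)
-w(5) = -1*74/9 = -74/9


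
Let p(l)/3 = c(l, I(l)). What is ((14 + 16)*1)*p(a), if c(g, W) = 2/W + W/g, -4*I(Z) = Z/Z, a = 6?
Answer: -2895/4 ≈ -723.75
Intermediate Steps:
I(Z) = -1/4 (I(Z) = -Z/(4*Z) = -1/4*1 = -1/4)
p(l) = -24 - 3/(4*l) (p(l) = 3*(2/(-1/4) - 1/(4*l)) = 3*(2*(-4) - 1/(4*l)) = 3*(-8 - 1/(4*l)) = -24 - 3/(4*l))
((14 + 16)*1)*p(a) = ((14 + 16)*1)*(-24 - 3/4/6) = (30*1)*(-24 - 3/4*1/6) = 30*(-24 - 1/8) = 30*(-193/8) = -2895/4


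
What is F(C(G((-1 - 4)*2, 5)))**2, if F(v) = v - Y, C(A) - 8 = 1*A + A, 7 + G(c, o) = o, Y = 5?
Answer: 1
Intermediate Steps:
G(c, o) = -7 + o
C(A) = 8 + 2*A (C(A) = 8 + (1*A + A) = 8 + (A + A) = 8 + 2*A)
F(v) = -5 + v (F(v) = v - 1*5 = v - 5 = -5 + v)
F(C(G((-1 - 4)*2, 5)))**2 = (-5 + (8 + 2*(-7 + 5)))**2 = (-5 + (8 + 2*(-2)))**2 = (-5 + (8 - 4))**2 = (-5 + 4)**2 = (-1)**2 = 1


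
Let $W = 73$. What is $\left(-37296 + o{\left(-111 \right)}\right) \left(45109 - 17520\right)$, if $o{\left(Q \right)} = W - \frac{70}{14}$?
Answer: $-1027083292$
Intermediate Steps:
$o{\left(Q \right)} = 68$ ($o{\left(Q \right)} = 73 - \frac{70}{14} = 73 - 5 = 68$)
$\left(-37296 + o{\left(-111 \right)}\right) \left(45109 - 17520\right) = \left(-37296 + 68\right) \left(45109 - 17520\right) = \left(-37228\right) 27589 = -1027083292$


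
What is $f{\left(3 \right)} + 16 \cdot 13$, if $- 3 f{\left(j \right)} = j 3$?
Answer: $205$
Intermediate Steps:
$f{\left(j \right)} = - j$ ($f{\left(j \right)} = - \frac{j 3}{3} = - \frac{3 j}{3} = - j$)
$f{\left(3 \right)} + 16 \cdot 13 = \left(-1\right) 3 + 16 \cdot 13 = -3 + 208 = 205$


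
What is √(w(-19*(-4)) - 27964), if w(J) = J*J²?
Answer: 42*√233 ≈ 641.10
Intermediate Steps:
w(J) = J³
√(w(-19*(-4)) - 27964) = √((-19*(-4))³ - 27964) = √(76³ - 27964) = √(438976 - 27964) = √411012 = 42*√233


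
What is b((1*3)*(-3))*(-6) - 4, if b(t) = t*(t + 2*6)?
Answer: 158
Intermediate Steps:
b(t) = t*(12 + t) (b(t) = t*(t + 12) = t*(12 + t))
b((1*3)*(-3))*(-6) - 4 = (((1*3)*(-3))*(12 + (1*3)*(-3)))*(-6) - 4 = ((3*(-3))*(12 + 3*(-3)))*(-6) - 4 = -9*(12 - 9)*(-6) - 4 = -9*3*(-6) - 4 = -27*(-6) - 4 = 162 - 4 = 158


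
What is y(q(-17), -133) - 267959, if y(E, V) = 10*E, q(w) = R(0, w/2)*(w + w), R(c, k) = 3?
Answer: -268979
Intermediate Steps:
q(w) = 6*w (q(w) = 3*(w + w) = 3*(2*w) = 6*w)
y(q(-17), -133) - 267959 = 10*(6*(-17)) - 267959 = 10*(-102) - 267959 = -1020 - 267959 = -268979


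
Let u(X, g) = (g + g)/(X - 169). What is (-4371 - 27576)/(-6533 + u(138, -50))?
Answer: 43059/8801 ≈ 4.8925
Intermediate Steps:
u(X, g) = 2*g/(-169 + X) (u(X, g) = (2*g)/(-169 + X) = 2*g/(-169 + X))
(-4371 - 27576)/(-6533 + u(138, -50)) = (-4371 - 27576)/(-6533 + 2*(-50)/(-169 + 138)) = -31947/(-6533 + 2*(-50)/(-31)) = -31947/(-6533 + 2*(-50)*(-1/31)) = -31947/(-6533 + 100/31) = -31947/(-202423/31) = -31947*(-31/202423) = 43059/8801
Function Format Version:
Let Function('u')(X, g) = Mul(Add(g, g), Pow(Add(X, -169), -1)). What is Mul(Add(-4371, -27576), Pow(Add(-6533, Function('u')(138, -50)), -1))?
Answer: Rational(43059, 8801) ≈ 4.8925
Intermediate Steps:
Function('u')(X, g) = Mul(2, g, Pow(Add(-169, X), -1)) (Function('u')(X, g) = Mul(Mul(2, g), Pow(Add(-169, X), -1)) = Mul(2, g, Pow(Add(-169, X), -1)))
Mul(Add(-4371, -27576), Pow(Add(-6533, Function('u')(138, -50)), -1)) = Mul(Add(-4371, -27576), Pow(Add(-6533, Mul(2, -50, Pow(Add(-169, 138), -1))), -1)) = Mul(-31947, Pow(Add(-6533, Mul(2, -50, Pow(-31, -1))), -1)) = Mul(-31947, Pow(Add(-6533, Mul(2, -50, Rational(-1, 31))), -1)) = Mul(-31947, Pow(Add(-6533, Rational(100, 31)), -1)) = Mul(-31947, Pow(Rational(-202423, 31), -1)) = Mul(-31947, Rational(-31, 202423)) = Rational(43059, 8801)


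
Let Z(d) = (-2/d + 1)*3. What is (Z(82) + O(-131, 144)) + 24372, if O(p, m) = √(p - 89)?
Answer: 999372/41 + 2*I*√55 ≈ 24375.0 + 14.832*I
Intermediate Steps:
Z(d) = 3 - 6/d (Z(d) = (1 - 2/d)*3 = 3 - 6/d)
O(p, m) = √(-89 + p)
(Z(82) + O(-131, 144)) + 24372 = ((3 - 6/82) + √(-89 - 131)) + 24372 = ((3 - 6*1/82) + √(-220)) + 24372 = ((3 - 3/41) + 2*I*√55) + 24372 = (120/41 + 2*I*√55) + 24372 = 999372/41 + 2*I*√55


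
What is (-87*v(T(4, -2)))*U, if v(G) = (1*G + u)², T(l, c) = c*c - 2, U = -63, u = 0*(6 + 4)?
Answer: 21924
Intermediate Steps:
u = 0 (u = 0*10 = 0)
T(l, c) = -2 + c² (T(l, c) = c² - 2 = -2 + c²)
v(G) = G² (v(G) = (1*G + 0)² = (G + 0)² = G²)
(-87*v(T(4, -2)))*U = -87*(-2 + (-2)²)²*(-63) = -87*(-2 + 4)²*(-63) = -87*2²*(-63) = -87*4*(-63) = -348*(-63) = 21924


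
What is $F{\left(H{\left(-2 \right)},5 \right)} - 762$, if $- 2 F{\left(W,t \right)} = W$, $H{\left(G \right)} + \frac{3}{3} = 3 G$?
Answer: $- \frac{1517}{2} \approx -758.5$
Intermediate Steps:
$H{\left(G \right)} = -1 + 3 G$
$F{\left(W,t \right)} = - \frac{W}{2}$
$F{\left(H{\left(-2 \right)},5 \right)} - 762 = - \frac{-1 + 3 \left(-2\right)}{2} - 762 = - \frac{-1 - 6}{2} - 762 = \left(- \frac{1}{2}\right) \left(-7\right) - 762 = \frac{7}{2} - 762 = - \frac{1517}{2}$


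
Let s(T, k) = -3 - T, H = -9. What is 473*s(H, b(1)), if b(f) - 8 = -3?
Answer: 2838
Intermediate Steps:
b(f) = 5 (b(f) = 8 - 3 = 5)
473*s(H, b(1)) = 473*(-3 - 1*(-9)) = 473*(-3 + 9) = 473*6 = 2838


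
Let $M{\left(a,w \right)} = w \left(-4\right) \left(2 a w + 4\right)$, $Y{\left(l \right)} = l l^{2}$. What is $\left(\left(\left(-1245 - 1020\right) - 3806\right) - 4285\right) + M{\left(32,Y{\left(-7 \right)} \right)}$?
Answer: $-30123012$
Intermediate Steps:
$Y{\left(l \right)} = l^{3}$
$M{\left(a,w \right)} = - 4 w \left(4 + 2 a w\right)$ ($M{\left(a,w \right)} = - 4 w \left(2 a w + 4\right) = - 4 w \left(4 + 2 a w\right)$)
$\left(\left(\left(-1245 - 1020\right) - 3806\right) - 4285\right) + M{\left(32,Y{\left(-7 \right)} \right)} = \left(\left(\left(-1245 - 1020\right) - 3806\right) - 4285\right) - 8 \left(-7\right)^{3} \left(2 + 32 \left(-7\right)^{3}\right) = \left(\left(-2265 - 3806\right) - 4285\right) - - 2744 \left(2 + 32 \left(-343\right)\right) = \left(-6071 - 4285\right) - - 2744 \left(2 - 10976\right) = -10356 - \left(-2744\right) \left(-10974\right) = -10356 - 30112656 = -30123012$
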